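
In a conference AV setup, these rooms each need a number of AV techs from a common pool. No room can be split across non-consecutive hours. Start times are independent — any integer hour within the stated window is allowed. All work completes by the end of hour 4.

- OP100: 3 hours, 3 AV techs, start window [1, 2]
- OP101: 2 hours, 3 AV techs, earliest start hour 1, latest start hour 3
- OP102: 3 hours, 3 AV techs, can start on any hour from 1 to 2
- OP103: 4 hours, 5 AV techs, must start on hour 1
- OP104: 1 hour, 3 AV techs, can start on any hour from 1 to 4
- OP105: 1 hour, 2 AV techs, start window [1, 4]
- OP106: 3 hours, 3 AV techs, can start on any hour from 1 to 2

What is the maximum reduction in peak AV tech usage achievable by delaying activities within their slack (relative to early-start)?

Early-start peak: h1:22  h2:17  h3:14  h4:5 ⇒ 22.
Leveled (OP100@1, OP101@1, OP102@1, OP103@1, OP104@1, OP105@3, OP106@2): h1:17  h2:17  h3:16  h4:8 ⇒ 17.
Reduction 22 − 17 = 5.

5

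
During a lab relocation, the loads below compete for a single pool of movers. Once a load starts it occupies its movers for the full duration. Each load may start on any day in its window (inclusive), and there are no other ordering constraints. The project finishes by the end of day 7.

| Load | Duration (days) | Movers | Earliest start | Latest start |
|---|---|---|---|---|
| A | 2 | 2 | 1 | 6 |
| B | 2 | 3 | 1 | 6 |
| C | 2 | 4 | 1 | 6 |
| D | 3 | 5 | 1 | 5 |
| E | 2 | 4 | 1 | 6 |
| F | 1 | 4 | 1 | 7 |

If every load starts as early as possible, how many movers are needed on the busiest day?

22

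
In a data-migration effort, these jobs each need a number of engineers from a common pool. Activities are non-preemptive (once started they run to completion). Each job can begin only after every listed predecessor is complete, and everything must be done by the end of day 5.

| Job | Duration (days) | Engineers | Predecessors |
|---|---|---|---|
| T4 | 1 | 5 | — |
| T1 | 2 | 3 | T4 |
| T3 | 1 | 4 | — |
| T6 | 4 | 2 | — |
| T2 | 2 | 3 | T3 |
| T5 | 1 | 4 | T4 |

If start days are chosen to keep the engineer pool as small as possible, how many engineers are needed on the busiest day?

8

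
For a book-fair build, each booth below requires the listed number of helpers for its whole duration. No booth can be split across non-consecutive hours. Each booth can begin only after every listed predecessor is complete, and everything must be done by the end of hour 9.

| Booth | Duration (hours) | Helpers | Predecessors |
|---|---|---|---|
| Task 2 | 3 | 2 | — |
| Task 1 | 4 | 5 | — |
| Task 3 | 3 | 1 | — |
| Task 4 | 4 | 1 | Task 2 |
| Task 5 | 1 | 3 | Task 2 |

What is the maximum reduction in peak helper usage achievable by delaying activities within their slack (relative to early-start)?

3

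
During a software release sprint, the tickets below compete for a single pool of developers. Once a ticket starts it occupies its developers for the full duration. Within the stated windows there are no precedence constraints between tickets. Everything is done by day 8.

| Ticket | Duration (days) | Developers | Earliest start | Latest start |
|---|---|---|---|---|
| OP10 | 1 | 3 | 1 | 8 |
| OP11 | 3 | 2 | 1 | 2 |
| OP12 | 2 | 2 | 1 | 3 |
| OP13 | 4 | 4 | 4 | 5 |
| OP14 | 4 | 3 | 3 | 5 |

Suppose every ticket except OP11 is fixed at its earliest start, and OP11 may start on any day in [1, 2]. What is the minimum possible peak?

7

OP11@1: d1:7  d2:4  d3:5  d4:7  d5:7  d6:7  d7:4  d8:0 → peak 7
OP11@2: d1:5  d2:4  d3:5  d4:9  d5:7  d6:7  d7:4  d8:0 → peak 9
Best is OP11@1, peak 7.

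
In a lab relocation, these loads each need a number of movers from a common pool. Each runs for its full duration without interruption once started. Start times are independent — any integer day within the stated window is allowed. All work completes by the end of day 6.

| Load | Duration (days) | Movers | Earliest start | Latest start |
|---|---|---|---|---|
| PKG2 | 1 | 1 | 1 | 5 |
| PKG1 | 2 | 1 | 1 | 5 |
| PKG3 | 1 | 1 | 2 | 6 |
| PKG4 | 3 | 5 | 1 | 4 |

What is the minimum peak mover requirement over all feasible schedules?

5

Early-start (PKG2@1, PKG1@1, PKG3@2, PKG4@1) gives peak 7: d1:7  d2:7  d3:5  d4:0  d5:0  d6:0.
Shift PKG4→3.
Schedule PKG2@1, PKG1@1, PKG3@2, PKG4@3: d1:2  d2:2  d3:5  d4:5  d5:5  d6:0 — peak 5.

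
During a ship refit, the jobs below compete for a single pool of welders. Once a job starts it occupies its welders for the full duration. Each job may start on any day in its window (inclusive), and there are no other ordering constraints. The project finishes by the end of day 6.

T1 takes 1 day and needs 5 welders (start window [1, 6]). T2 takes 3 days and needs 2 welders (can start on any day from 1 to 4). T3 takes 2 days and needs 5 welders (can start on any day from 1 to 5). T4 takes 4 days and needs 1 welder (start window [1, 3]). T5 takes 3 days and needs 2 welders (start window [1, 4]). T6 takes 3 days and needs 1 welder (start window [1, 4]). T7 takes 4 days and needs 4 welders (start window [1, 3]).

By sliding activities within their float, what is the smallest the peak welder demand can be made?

10

Early-start (T1@1, T2@1, T3@1, T4@1, T5@1, T6@1, T7@1) gives peak 20: d1:20  d2:15  d3:10  d4:5  d5:0  d6:0.
Shift T3→4, T4→2, T7→2.
Schedule T1@1, T2@1, T3@4, T4@2, T5@1, T6@1, T7@2: d1:10  d2:10  d3:10  d4:10  d5:10  d6:0 — peak 10.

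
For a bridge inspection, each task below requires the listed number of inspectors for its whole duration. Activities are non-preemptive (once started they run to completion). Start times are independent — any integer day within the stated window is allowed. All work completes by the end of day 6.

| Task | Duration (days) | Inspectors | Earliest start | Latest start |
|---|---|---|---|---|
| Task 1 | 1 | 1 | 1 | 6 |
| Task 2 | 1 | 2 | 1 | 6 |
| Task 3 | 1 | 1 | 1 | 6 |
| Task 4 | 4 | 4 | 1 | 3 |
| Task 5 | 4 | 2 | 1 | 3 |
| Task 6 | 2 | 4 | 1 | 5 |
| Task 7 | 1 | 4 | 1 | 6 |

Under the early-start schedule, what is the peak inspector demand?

18

Early-start schedule: Task 1@1, Task 2@1, Task 3@1, Task 4@1, Task 5@1, Task 6@1, Task 7@1.
Load per day: day 1: 18, day 2: 10, day 3: 6, day 4: 6, day 5: 0, day 6: 0.
Peak is 18.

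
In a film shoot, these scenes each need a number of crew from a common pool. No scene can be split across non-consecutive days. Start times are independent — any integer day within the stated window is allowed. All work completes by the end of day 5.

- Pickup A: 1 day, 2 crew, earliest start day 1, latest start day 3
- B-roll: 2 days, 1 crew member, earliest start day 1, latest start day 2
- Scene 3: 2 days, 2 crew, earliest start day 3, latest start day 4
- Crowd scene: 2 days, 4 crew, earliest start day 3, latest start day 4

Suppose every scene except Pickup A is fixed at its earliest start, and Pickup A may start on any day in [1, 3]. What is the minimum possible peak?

Pickup A@1: d1:3  d2:1  d3:6  d4:6  d5:0 → peak 6
Pickup A@2: d1:1  d2:3  d3:6  d4:6  d5:0 → peak 6
Pickup A@3: d1:1  d2:1  d3:8  d4:6  d5:0 → peak 8
Best is Pickup A@1, peak 6.

6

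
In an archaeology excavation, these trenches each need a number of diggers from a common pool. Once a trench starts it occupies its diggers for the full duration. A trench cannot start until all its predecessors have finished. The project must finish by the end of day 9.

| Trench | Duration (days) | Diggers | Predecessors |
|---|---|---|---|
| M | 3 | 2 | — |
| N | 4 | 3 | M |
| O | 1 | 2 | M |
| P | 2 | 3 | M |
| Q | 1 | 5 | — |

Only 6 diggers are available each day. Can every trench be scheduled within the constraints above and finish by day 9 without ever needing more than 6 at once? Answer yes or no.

yes

Schedule M@1, N@4, O@4, P@5, Q@8: d1:2  d2:2  d3:2  d4:5  d5:6  d6:6  d7:3  d8:5  d9:0 — peak 6 ≤ 6.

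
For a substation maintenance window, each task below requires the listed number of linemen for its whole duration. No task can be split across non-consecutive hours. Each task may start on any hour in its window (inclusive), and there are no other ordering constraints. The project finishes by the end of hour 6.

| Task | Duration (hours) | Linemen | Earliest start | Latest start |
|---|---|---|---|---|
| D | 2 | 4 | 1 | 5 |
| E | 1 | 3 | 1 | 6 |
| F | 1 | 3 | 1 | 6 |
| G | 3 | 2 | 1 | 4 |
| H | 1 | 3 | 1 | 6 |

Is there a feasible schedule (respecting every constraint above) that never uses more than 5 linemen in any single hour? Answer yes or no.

Schedule D@1, E@3, F@4, G@3, H@5: h1:4  h2:4  h3:5  h4:5  h5:5  h6:0 — peak 5 ≤ 5.

yes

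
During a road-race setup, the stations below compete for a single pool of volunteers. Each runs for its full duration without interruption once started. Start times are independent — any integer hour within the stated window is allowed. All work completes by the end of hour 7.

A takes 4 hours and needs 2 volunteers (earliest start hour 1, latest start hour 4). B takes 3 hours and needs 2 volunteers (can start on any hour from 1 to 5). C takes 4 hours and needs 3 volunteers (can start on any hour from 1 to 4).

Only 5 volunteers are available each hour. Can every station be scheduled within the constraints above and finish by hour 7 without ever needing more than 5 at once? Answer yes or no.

Schedule A@1, B@1, C@4: h1:4  h2:4  h3:4  h4:5  h5:3  h6:3  h7:3 — peak 5 ≤ 5.

yes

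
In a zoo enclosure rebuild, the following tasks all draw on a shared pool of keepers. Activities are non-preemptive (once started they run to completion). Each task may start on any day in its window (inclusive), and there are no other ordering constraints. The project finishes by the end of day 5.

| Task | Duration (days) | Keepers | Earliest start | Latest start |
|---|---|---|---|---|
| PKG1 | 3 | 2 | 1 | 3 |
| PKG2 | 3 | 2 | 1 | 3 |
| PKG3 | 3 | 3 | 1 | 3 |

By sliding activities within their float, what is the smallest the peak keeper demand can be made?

7

Schedule PKG1@1, PKG2@1, PKG3@1: d1:7  d2:7  d3:7  d4:0  d5:0 — peak 7.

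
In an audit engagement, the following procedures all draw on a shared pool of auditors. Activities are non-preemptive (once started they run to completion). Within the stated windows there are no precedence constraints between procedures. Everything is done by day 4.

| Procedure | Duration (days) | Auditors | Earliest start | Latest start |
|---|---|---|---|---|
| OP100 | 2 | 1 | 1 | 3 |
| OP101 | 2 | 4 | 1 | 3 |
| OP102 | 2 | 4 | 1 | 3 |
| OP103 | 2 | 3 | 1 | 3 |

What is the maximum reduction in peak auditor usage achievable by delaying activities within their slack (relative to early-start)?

Early-start peak: d1:12  d2:12  d3:0  d4:0 ⇒ 12.
Leveled (OP100@1, OP101@1, OP102@3, OP103@3): d1:5  d2:5  d3:7  d4:7 ⇒ 7.
Reduction 12 − 7 = 5.

5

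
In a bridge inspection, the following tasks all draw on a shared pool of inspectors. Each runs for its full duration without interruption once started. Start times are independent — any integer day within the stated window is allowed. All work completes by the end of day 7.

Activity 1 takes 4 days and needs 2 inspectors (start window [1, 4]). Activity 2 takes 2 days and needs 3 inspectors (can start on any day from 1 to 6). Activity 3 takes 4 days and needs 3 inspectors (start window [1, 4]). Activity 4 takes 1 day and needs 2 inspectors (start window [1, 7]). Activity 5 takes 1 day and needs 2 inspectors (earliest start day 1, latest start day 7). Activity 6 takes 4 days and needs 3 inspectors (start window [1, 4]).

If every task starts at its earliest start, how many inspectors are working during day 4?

At early start, day 4 has: Activity 1, Activity 3, Activity 6.
Demand: 2 + 3 + 3 = 8.

8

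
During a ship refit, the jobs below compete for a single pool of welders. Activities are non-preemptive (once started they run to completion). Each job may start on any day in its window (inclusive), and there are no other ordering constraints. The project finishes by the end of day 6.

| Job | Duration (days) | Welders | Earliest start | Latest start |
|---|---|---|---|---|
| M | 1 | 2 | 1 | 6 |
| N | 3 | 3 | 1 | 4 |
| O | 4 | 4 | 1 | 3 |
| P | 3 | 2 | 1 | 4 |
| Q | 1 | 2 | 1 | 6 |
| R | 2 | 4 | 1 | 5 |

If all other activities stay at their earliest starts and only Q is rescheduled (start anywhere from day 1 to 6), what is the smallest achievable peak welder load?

15

Q@1: d1:17  d2:13  d3:9  d4:4  d5:0  d6:0 → peak 17
Q@2: d1:15  d2:15  d3:9  d4:4  d5:0  d6:0 → peak 15
Q@3: d1:15  d2:13  d3:11  d4:4  d5:0  d6:0 → peak 15
Q@4: d1:15  d2:13  d3:9  d4:6  d5:0  d6:0 → peak 15
Q@5: d1:15  d2:13  d3:9  d4:4  d5:2  d6:0 → peak 15
Q@6: d1:15  d2:13  d3:9  d4:4  d5:0  d6:2 → peak 15
Best is Q@2, peak 15.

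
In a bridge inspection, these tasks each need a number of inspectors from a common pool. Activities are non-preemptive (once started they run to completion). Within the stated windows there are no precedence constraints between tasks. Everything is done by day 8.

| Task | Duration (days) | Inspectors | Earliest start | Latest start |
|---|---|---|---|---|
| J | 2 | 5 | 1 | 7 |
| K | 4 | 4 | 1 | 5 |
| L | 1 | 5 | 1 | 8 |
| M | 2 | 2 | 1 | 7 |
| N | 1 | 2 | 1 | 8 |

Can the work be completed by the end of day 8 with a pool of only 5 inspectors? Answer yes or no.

The minimum achievable peak is 6; 5 < 6, so no feasible schedule stays within the cap.

no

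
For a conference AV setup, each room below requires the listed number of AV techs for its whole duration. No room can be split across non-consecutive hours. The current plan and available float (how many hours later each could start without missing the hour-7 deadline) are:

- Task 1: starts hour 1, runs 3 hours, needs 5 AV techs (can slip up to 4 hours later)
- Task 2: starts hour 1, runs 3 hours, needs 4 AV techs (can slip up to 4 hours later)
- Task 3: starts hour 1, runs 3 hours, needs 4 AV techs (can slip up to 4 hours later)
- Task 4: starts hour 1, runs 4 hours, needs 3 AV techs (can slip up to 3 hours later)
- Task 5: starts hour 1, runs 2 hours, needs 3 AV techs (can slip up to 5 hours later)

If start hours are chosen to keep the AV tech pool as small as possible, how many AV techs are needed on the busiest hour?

Early-start (Task 1@1, Task 2@1, Task 3@1, Task 4@1, Task 5@1) gives peak 19: h1:19  h2:19  h3:16  h4:3  h5:0  h6:0  h7:0.
Shift Task 3→4, Task 4→4, Task 5→4.
Schedule Task 1@1, Task 2@1, Task 3@4, Task 4@4, Task 5@4: h1:9  h2:9  h3:9  h4:10  h5:10  h6:7  h7:3 — peak 10.

10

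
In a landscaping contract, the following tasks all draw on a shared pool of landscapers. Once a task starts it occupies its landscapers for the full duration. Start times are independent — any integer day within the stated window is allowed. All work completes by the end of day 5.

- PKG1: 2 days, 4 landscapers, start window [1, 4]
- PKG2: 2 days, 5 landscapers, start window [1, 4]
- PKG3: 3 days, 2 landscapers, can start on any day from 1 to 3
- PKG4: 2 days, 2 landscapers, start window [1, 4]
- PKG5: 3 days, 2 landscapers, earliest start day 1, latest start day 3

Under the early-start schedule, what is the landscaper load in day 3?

4

At early start, day 3 has: PKG3, PKG5.
Demand: 2 + 2 = 4.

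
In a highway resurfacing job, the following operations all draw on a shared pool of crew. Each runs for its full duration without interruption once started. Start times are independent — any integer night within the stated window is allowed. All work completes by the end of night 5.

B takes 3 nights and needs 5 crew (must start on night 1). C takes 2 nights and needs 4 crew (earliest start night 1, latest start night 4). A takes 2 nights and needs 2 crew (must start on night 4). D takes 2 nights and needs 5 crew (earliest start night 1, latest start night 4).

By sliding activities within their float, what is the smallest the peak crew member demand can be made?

9

Early-start (B@1, C@1, A@4, D@1) gives peak 14: n1:14  n2:14  n3:5  n4:2  n5:2.
Shift D→4.
Schedule B@1, C@1, A@4, D@4: n1:9  n2:9  n3:5  n4:7  n5:7 — peak 9.
No arrangement of the 16 feasible schedules does better.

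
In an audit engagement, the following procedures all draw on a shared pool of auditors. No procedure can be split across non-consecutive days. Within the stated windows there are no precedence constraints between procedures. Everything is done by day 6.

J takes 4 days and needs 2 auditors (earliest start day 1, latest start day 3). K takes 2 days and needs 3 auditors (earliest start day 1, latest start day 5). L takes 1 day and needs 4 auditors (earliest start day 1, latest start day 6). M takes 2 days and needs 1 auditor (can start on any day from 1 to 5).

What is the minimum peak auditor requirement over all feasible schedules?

5

Early-start (J@1, K@1, L@1, M@1) gives peak 10: d1:10  d2:6  d3:2  d4:2  d5:0  d6:0.
Shift L→5, M→3.
Schedule J@1, K@1, L@5, M@3: d1:5  d2:5  d3:3  d4:3  d5:4  d6:0 — peak 5.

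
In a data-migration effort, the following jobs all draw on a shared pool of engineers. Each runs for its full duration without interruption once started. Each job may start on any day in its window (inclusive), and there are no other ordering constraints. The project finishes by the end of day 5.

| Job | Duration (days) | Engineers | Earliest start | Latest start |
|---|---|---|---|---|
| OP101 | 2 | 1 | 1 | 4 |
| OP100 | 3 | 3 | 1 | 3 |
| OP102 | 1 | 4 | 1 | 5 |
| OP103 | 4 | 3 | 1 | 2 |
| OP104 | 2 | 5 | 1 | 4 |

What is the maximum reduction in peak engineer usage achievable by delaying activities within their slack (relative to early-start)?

Early-start peak: d1:16  d2:12  d3:6  d4:3  d5:0 ⇒ 16.
Leveled (OP101@1, OP100@1, OP102@1, OP103@2, OP104@4): d1:8  d2:7  d3:6  d4:8  d5:8 ⇒ 8.
Reduction 16 − 8 = 8.

8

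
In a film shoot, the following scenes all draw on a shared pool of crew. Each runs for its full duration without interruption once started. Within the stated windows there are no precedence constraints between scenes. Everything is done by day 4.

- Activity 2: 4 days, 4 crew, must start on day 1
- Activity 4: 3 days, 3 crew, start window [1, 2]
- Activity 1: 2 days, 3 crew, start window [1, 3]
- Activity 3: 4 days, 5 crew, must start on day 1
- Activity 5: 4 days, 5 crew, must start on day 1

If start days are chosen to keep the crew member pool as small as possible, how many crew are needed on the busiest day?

Schedule Activity 2@1, Activity 4@1, Activity 1@1, Activity 3@1, Activity 5@1: d1:20  d2:20  d3:17  d4:14 — peak 20.
No arrangement of the 6 feasible schedules does better.

20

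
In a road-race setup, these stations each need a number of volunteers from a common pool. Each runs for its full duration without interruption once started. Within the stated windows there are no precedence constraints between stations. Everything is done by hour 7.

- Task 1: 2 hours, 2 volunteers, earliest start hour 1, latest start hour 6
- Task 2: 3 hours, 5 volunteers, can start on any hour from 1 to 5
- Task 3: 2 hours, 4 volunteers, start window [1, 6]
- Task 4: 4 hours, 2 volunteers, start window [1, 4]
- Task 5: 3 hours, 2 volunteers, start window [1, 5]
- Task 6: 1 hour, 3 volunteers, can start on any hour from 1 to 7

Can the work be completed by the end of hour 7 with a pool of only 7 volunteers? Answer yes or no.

Schedule Task 1@1, Task 2@1, Task 3@6, Task 4@4, Task 5@3, Task 6@4: h1:7  h2:7  h3:7  h4:7  h5:4  h6:6  h7:6 — peak 7 ≤ 7.

yes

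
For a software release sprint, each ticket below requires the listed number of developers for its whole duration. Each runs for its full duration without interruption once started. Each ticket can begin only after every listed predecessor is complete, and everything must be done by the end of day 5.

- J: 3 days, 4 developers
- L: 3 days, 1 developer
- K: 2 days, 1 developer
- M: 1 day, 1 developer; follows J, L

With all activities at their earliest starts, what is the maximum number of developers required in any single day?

6

Early-start schedule: J@1, L@1, K@1, M@4.
Load per day: day 1: 6, day 2: 6, day 3: 5, day 4: 1, day 5: 0.
Peak is 6.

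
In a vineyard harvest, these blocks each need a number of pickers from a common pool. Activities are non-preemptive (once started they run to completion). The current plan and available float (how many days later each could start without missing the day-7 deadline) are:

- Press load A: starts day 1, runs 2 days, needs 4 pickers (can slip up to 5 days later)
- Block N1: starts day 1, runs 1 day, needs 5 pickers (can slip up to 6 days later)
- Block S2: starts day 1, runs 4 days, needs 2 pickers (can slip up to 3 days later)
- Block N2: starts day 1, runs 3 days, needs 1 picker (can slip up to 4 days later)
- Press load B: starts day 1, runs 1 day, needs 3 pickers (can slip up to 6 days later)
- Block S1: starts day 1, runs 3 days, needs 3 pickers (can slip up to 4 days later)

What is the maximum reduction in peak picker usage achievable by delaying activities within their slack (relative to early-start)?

Early-start peak: d1:18  d2:10  d3:6  d4:2  d5:0  d6:0  d7:0 ⇒ 18.
Leveled (Press load A@1, Block N1@3, Block S2@4, Block N2@1, Press load B@4, Block S1@5): d1:5  d2:5  d3:6  d4:5  d5:5  d6:5  d7:5 ⇒ 6.
Reduction 18 − 6 = 12.

12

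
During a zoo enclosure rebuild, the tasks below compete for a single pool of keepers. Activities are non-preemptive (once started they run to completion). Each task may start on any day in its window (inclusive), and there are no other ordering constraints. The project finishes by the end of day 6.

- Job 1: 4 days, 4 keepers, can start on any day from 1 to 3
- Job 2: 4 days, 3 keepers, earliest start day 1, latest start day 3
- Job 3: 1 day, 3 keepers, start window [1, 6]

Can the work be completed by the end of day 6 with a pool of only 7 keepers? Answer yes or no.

yes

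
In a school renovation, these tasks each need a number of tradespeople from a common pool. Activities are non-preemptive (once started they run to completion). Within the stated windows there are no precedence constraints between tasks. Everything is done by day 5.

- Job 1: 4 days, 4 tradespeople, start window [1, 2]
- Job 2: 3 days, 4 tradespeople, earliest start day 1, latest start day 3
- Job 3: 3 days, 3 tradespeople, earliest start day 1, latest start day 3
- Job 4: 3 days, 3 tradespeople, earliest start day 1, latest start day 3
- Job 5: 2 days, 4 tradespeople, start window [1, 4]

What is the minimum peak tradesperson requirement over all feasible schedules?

Early-start (Job 1@1, Job 2@1, Job 3@1, Job 4@1, Job 5@1) gives peak 18: d1:18  d2:18  d3:14  d4:4  d5:0.
Shift Job 5→4.
Schedule Job 1@1, Job 2@1, Job 3@1, Job 4@1, Job 5@4: d1:14  d2:14  d3:14  d4:8  d5:4 — peak 14.

14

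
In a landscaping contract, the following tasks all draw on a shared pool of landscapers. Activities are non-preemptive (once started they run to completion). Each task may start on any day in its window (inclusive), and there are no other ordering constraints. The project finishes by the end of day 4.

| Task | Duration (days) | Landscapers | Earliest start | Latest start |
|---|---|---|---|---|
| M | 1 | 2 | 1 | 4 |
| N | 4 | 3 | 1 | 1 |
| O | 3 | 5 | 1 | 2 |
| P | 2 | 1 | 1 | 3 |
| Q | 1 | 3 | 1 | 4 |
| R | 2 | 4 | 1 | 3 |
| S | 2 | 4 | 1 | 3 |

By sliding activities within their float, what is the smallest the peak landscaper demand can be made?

13

Early-start (M@1, N@1, O@1, P@1, Q@1, R@1, S@1) gives peak 22: d1:22  d2:17  d3:8  d4:3.
Shift O→2, S→3.
Schedule M@1, N@1, O@2, P@1, Q@1, R@1, S@3: d1:13  d2:13  d3:12  d4:12 — peak 13.
Total landscaper-days = 50 over 4 days ⇒ peak ≥ ⌈50/4⌉ = 13, so 13 is optimal.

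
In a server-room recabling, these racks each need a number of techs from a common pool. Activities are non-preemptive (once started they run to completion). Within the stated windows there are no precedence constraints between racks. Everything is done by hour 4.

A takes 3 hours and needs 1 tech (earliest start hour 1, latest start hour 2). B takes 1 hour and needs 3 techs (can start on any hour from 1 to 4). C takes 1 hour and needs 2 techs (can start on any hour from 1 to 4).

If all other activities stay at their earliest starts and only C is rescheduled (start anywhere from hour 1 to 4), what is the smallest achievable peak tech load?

4

C@1: h1:6  h2:1  h3:1  h4:0 → peak 6
C@2: h1:4  h2:3  h3:1  h4:0 → peak 4
C@3: h1:4  h2:1  h3:3  h4:0 → peak 4
C@4: h1:4  h2:1  h3:1  h4:2 → peak 4
Best is C@2, peak 4.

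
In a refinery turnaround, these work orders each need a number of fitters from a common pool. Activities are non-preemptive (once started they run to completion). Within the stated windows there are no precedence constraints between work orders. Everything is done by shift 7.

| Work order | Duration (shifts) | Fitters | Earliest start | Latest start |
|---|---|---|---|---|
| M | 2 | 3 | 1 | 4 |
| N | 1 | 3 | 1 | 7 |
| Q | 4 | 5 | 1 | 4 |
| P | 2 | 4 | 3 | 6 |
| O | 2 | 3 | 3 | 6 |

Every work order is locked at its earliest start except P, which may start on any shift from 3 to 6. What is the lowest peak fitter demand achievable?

11

P@3: s1:11  s2:8  s3:12  s4:12  s5:0  s6:0  s7:0 → peak 12
P@4: s1:11  s2:8  s3:8  s4:12  s5:4  s6:0  s7:0 → peak 12
P@5: s1:11  s2:8  s3:8  s4:8  s5:4  s6:4  s7:0 → peak 11
P@6: s1:11  s2:8  s3:8  s4:8  s5:0  s6:4  s7:4 → peak 11
Best is P@5, peak 11.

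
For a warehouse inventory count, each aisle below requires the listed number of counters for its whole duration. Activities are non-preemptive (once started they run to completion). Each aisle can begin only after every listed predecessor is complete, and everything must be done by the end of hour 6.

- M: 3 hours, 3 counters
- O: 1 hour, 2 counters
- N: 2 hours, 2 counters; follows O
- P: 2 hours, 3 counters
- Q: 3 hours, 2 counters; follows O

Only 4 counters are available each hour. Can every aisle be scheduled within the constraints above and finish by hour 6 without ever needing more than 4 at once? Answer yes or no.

Total counter-hours = 27; over 6 hours the average is 27/6 > 4, so some hour must exceed 4.

no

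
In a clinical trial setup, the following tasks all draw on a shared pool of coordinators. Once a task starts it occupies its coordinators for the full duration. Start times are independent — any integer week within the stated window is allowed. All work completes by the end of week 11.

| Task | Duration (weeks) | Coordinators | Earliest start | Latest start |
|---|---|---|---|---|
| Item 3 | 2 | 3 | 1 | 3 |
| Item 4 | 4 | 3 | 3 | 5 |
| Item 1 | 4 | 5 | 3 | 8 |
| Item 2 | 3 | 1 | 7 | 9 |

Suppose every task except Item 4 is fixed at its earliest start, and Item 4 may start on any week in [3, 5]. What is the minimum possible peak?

8

Item 4@3: w1:3  w2:3  w3:8  w4:8  w5:8  w6:8  w7:1  w8:1  w9:1  w10:0  w11:0 → peak 8
Item 4@4: w1:3  w2:3  w3:5  w4:8  w5:8  w6:8  w7:4  w8:1  w9:1  w10:0  w11:0 → peak 8
Item 4@5: w1:3  w2:3  w3:5  w4:5  w5:8  w6:8  w7:4  w8:4  w9:1  w10:0  w11:0 → peak 8
Best is Item 4@3, peak 8.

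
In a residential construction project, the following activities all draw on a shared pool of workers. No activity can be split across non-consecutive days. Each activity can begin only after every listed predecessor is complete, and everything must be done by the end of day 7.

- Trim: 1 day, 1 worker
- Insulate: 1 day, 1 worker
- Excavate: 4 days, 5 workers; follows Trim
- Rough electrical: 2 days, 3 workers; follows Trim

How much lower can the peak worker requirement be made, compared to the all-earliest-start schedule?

3

Early-start peak: d1:2  d2:8  d3:8  d4:5  d5:5  d6:0  d7:0 ⇒ 8.
Leveled (Trim@1, Insulate@1, Excavate@2, Rough electrical@6): d1:2  d2:5  d3:5  d4:5  d5:5  d6:3  d7:3 ⇒ 5.
Reduction 8 − 5 = 3.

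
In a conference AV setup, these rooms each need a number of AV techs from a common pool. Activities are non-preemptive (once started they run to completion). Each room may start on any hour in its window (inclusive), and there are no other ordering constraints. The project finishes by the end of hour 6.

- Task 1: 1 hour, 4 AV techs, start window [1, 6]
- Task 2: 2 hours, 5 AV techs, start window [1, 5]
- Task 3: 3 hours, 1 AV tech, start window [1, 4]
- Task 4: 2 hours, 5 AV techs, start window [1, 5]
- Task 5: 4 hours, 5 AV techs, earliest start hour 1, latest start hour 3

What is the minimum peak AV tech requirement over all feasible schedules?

10

Early-start (Task 1@1, Task 2@1, Task 3@1, Task 4@1, Task 5@1) gives peak 20: h1:20  h2:16  h3:6  h4:5  h5:0  h6:0.
Shift Task 4→4, Task 5→3.
Schedule Task 1@1, Task 2@1, Task 3@1, Task 4@4, Task 5@3: h1:10  h2:6  h3:6  h4:10  h5:10  h6:5 — peak 10.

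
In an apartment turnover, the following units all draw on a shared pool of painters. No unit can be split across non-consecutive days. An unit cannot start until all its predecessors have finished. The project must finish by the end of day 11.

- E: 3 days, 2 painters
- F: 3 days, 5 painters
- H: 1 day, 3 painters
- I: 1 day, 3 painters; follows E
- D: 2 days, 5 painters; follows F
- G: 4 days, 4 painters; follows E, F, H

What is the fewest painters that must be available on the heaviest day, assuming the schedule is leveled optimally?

Early-start (E@1, F@1, H@1, I@4, D@4, G@4) gives peak 12: d1:10  d2:7  d3:7  d4:12  d5:9  d6:4  d7:4  d8:0  d9:0  d10:0  d11:0.
Shift H→4, D→5, G→7.
Schedule E@1, F@1, H@4, I@4, D@5, G@7: d1:7  d2:7  d3:7  d4:6  d5:5  d6:5  d7:4  d8:4  d9:4  d10:4  d11:0 — peak 7.

7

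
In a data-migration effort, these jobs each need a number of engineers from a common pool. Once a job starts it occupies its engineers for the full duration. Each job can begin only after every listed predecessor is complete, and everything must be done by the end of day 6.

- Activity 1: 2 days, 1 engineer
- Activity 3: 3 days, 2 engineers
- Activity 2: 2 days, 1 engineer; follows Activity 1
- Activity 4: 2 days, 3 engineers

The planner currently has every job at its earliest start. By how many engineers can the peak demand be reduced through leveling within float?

Early-start peak: d1:6  d2:6  d3:3  d4:1  d5:0  d6:0 ⇒ 6.
Leveled (Activity 1@1, Activity 3@1, Activity 2@3, Activity 4@5): d1:3  d2:3  d3:3  d4:1  d5:3  d6:3 ⇒ 3.
Reduction 6 − 3 = 3.

3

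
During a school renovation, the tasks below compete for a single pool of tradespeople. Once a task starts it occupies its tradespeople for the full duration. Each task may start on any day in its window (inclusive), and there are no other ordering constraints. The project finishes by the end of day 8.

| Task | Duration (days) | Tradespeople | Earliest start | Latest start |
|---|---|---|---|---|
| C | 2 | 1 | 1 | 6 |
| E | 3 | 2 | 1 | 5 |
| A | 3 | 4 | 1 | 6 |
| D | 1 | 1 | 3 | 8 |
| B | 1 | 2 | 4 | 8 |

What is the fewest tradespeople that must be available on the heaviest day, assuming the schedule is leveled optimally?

Early-start (C@1, E@1, A@1, D@3, B@4) gives peak 7: d1:7  d2:7  d3:7  d4:2  d5:0  d6:0  d7:0  d8:0.
Shift A→4, B→7.
Schedule C@1, E@1, A@4, D@3, B@7: d1:3  d2:3  d3:3  d4:4  d5:4  d6:4  d7:2  d8:0 — peak 4.

4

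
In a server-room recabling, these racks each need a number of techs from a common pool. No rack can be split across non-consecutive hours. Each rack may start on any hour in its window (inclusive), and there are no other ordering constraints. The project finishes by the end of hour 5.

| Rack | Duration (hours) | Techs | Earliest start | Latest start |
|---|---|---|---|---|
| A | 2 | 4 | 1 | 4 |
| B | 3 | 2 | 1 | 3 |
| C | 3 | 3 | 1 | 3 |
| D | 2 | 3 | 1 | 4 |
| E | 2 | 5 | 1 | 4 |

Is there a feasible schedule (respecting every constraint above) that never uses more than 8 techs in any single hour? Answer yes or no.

no

The minimum achievable peak is 9; 8 < 9, so no feasible schedule stays within the cap.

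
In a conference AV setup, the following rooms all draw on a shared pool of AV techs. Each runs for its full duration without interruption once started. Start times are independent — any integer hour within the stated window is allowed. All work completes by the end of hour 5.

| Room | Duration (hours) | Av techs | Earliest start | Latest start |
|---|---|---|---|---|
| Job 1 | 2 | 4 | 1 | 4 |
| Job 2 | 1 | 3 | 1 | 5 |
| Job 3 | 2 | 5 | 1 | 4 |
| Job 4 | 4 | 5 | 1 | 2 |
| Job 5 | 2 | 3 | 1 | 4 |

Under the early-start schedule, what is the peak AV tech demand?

20

Early-start schedule: Job 1@1, Job 2@1, Job 3@1, Job 4@1, Job 5@1.
Load per hour: hour 1: 20, hour 2: 17, hour 3: 5, hour 4: 5, hour 5: 0.
Peak is 20.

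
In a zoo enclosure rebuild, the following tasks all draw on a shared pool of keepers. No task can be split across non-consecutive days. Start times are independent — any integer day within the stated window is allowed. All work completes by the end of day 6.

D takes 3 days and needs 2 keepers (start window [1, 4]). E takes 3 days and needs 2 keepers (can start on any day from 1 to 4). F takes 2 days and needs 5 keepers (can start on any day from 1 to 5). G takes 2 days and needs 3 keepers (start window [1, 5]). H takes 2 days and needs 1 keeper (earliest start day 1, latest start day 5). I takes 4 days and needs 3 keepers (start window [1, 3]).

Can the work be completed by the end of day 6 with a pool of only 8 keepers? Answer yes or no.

yes

Schedule D@1, E@1, F@4, G@1, H@1, I@3: d1:8  d2:8  d3:7  d4:8  d5:8  d6:3 — peak 8 ≤ 8.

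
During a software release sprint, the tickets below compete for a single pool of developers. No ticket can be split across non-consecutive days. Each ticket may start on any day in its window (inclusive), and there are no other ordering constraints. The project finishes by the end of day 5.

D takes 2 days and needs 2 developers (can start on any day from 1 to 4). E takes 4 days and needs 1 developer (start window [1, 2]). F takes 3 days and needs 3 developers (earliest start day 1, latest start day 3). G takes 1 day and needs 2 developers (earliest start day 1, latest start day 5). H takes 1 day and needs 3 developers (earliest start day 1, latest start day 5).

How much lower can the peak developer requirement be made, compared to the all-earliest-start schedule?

6

Early-start peak: d1:11  d2:6  d3:4  d4:1  d5:0 ⇒ 11.
Leveled (D@1, E@2, F@3, G@2, H@1): d1:5  d2:5  d3:4  d4:4  d5:4 ⇒ 5.
Reduction 11 − 5 = 6.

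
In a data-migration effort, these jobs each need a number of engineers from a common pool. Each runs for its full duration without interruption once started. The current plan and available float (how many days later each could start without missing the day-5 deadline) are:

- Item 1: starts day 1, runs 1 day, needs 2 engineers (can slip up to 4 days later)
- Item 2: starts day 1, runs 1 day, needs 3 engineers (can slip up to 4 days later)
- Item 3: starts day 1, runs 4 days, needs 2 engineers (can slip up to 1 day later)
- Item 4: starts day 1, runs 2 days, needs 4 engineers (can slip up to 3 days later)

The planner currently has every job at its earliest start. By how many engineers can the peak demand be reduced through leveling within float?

Early-start peak: d1:11  d2:6  d3:2  d4:2  d5:0 ⇒ 11.
Leveled (Item 1@1, Item 2@1, Item 3@2, Item 4@2): d1:5  d2:6  d3:6  d4:2  d5:2 ⇒ 6.
Reduction 11 − 6 = 5.

5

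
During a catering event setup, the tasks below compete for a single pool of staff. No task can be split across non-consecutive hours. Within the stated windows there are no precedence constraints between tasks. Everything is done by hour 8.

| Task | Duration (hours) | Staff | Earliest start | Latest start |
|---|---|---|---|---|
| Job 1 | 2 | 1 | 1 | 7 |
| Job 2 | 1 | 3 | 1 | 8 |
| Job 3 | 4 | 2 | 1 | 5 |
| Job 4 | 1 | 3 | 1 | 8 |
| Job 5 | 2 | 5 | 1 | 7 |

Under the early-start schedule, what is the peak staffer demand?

14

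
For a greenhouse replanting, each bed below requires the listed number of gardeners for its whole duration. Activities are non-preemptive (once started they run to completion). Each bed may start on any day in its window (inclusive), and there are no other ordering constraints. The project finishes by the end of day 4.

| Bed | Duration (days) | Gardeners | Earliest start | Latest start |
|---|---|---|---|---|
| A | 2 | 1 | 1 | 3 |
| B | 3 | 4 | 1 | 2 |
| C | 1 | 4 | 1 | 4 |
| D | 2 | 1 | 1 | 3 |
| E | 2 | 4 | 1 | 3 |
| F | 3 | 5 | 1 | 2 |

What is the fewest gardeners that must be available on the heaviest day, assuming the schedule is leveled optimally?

13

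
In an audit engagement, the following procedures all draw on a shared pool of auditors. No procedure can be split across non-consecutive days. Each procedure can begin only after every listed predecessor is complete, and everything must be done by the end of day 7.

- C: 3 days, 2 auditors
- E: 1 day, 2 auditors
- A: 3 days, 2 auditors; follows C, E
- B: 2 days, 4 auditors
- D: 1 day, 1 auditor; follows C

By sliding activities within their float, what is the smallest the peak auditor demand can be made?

6

Early-start (C@1, E@1, A@4, B@1, D@4) gives peak 8: d1:8  d2:6  d3:2  d4:3  d5:2  d6:2  d7:0.
Shift B→2.
Schedule C@1, E@1, A@4, B@2, D@4: d1:4  d2:6  d3:6  d4:3  d5:2  d6:2  d7:0 — peak 6.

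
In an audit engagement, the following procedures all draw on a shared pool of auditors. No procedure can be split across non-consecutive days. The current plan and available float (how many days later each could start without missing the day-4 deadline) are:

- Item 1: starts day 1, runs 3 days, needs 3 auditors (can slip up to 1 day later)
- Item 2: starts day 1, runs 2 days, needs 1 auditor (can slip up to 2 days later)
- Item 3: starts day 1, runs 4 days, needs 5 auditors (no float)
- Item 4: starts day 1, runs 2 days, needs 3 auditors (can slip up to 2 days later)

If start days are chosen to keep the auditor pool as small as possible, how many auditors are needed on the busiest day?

Early-start (Item 1@1, Item 2@1, Item 3@1, Item 4@1) gives peak 12: d1:12  d2:12  d3:8  d4:5.
Shift Item 4→3.
Schedule Item 1@1, Item 2@1, Item 3@1, Item 4@3: d1:9  d2:9  d3:11  d4:8 — peak 11.
No arrangement of the 18 feasible schedules does better.

11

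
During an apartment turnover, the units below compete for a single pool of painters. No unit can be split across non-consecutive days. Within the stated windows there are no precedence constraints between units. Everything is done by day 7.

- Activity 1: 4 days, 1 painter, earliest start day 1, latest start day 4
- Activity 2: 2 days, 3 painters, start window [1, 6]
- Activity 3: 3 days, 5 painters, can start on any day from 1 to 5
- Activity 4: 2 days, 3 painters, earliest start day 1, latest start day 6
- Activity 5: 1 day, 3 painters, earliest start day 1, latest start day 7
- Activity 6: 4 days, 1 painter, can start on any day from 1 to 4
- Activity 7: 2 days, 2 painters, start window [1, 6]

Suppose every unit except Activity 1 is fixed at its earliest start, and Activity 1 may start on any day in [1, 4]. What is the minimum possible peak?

Activity 1@1: d1:18  d2:15  d3:7  d4:2  d5:0  d6:0  d7:0 → peak 18
Activity 1@2: d1:17  d2:15  d3:7  d4:2  d5:1  d6:0  d7:0 → peak 17
Activity 1@3: d1:17  d2:14  d3:7  d4:2  d5:1  d6:1  d7:0 → peak 17
Activity 1@4: d1:17  d2:14  d3:6  d4:2  d5:1  d6:1  d7:1 → peak 17
Best is Activity 1@2, peak 17.

17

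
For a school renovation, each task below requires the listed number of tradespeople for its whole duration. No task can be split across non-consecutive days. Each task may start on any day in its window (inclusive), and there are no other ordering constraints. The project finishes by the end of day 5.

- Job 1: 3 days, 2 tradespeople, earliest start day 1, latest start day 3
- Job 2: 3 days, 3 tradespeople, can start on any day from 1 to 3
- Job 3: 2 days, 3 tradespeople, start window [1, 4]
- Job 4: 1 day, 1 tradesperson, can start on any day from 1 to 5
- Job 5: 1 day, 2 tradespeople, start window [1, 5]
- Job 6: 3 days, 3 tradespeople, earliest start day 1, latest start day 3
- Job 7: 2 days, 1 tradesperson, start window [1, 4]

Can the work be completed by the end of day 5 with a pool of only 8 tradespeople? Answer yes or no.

Schedule Job 1@1, Job 2@1, Job 3@1, Job 4@4, Job 5@4, Job 6@3, Job 7@4: d1:8  d2:8  d3:8  d4:7  d5:4 — peak 8 ≤ 8.

yes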